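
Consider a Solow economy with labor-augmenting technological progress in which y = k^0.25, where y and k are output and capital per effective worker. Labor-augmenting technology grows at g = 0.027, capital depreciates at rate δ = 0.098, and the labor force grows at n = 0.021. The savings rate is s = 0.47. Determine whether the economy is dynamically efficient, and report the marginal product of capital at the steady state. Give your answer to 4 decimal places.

The effective depreciation rate is n + g + δ = 0.021 + 0.027 + 0.098 = 0.146.
Steady-state k*: s·k^0.25 = 0.146·k gives k* = (0.47/0.146)^(1/0.75) ≈ 4.7533.
MPK = 0.25·4.7533^(-0.75) ≈ 0.0777.
MPK < n+g+δ = 0.146, so the economy is dynamically inefficient (over-saving).

dynamically inefficient; MPK ≈ 0.0777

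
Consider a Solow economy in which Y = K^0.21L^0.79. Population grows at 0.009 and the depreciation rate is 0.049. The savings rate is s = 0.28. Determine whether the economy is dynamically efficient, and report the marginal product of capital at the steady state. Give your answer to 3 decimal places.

The effective depreciation rate is n + δ = 0.009 + 0.049 = 0.058.
Steady-state k*: s·k^0.21 = 0.058·k gives k* = (0.28/0.058)^(1/0.79) ≈ 7.3364.
MPK = 0.21·7.3364^(-0.79) ≈ 0.0435.
MPK < n+δ = 0.058, so the economy is dynamically inefficient (over-saving).

dynamically inefficient; MPK ≈ 0.044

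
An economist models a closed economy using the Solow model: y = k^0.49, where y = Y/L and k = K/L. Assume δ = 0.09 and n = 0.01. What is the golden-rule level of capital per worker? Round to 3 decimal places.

k_gold ≈ 22.559

The effective depreciation rate is n + δ = 0.01 + 0.09 = 0.1.
Maximizing c = f(k) − (n+δ)·k gives f'(k) = n+δ, i.e. 0.49·k^(0.49−1) = 0.1, so k_gold = (0.49/0.1)^(1/0.51) ≈ 22.5593.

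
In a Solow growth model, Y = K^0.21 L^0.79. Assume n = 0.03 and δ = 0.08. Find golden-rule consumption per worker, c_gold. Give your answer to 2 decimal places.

c_gold ≈ 0.94

n + δ = 0.03 + 0.08 = 0.11.
Maximizing c = f(k) − (n+δ)·k gives f'(k) = n+δ, i.e. 0.21·k^(0.21−1) = 0.11, so k_gold = (0.21/0.11)^(1/0.79) ≈ 2.2671.
y_gold = 2.2671^0.21 ≈ 1.1875.
c_gold = y_gold − (n+δ)·k_gold = 1.1875 − 0.11·2.2671 ≈ 0.9382.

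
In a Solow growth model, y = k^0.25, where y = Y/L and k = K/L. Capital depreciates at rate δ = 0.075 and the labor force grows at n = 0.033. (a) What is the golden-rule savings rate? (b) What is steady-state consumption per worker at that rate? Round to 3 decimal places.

(a) s_gold = 0.250; (b) c_gold ≈ 0.992

The effective depreciation rate is n + δ = 0.033 + 0.075 = 0.108.
For Cobb-Douglas, s_gold equals capital's share: s_gold = 0.25.
Setting f'(k) = n+δ gives 0.25·k^(0.25−1) = 0.108, hence k_gold = (0.25/0.108)^(1/0.75) ≈ 3.0621.
y_gold = 3.0621^0.25 ≈ 1.3228; c_gold = (1−0.25)·y_gold ≈ 0.9921.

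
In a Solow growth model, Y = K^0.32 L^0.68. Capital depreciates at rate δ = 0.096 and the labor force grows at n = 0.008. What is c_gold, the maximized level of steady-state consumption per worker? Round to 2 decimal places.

n + δ = 0.008 + 0.096 = 0.104.
At the golden rule the marginal product of capital equals n+δ: 0.32·k^(0.32−1) = 0.104. Solving, k_gold = (0.32/0.104)^(1/0.68) ≈ 5.2218.
y_gold = 5.2218^0.32 ≈ 1.6971.
c_gold = y_gold − (n+δ)·k_gold = 1.6971 − 0.104·5.2218 ≈ 1.1540.

c_gold ≈ 1.15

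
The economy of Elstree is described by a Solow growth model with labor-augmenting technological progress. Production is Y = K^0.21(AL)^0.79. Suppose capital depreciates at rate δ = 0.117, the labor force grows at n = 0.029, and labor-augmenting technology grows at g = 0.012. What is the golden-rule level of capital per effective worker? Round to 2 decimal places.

k_gold ≈ 1.43

Break-even investment rate: n + g + δ = 0.029 + 0.012 + 0.117 = 0.158.
At the golden rule the marginal product of capital equals n+g+δ: 0.21·k^(0.21−1) = 0.158. Solving, k_gold = (0.21/0.158)^(1/0.79) ≈ 1.4335.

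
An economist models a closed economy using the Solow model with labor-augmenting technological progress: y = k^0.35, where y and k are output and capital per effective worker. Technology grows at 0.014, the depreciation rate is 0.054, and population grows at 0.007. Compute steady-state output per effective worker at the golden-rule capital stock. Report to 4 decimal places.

y_gold ≈ 2.2921

The effective depreciation rate is n + g + δ = 0.007 + 0.014 + 0.054 = 0.075.
Setting f'(k) = n+g+δ gives 0.35·k^(0.35−1) = 0.075, hence k_gold = (0.35/0.075)^(1/0.65) ≈ 10.6965.
Output: y_gold = k_gold^0.35 = 10.6965^0.35 ≈ 2.2921.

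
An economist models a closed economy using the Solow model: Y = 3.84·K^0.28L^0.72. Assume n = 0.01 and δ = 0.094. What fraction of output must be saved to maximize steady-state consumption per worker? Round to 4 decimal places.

Capital per worker breaks even when investment replaces (n + δ)·k; here n + δ = 0.104.
At the golden rule MPK = n+δ, and in any Cobb-Douglas steady state s = (n+δ)·k/y = MPK·k/y = capital's share 0.28.

s_gold = 0.2800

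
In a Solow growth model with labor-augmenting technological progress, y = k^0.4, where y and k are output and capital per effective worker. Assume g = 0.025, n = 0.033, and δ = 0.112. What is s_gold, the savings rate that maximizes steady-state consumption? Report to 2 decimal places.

s_gold = 0.40

Capital per effective worker breaks even when investment replaces (n + g + δ)·k; here n + g + δ = 0.17.
At the golden rule MPK = n+g+δ, and in any Cobb-Douglas steady state s = (n+g+δ)·k/y = MPK·k/y = capital's share 0.4.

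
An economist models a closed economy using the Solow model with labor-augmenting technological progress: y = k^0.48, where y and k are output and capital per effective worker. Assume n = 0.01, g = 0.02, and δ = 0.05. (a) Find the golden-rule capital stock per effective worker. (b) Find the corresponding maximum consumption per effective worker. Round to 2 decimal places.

n + g + δ = 0.01 + 0.02 + 0.05 = 0.08.
At the golden rule the marginal product of capital equals n+g+δ: 0.48·k^(0.48−1) = 0.08. Solving, k_gold = (0.48/0.08)^(1/0.52) ≈ 31.3650.
y_gold = 31.3650^0.48 ≈ 5.2275; c_gold = y_gold − 0.08·k_gold ≈ 2.7183.

(a) k_gold ≈ 31.36; (b) c_gold ≈ 2.72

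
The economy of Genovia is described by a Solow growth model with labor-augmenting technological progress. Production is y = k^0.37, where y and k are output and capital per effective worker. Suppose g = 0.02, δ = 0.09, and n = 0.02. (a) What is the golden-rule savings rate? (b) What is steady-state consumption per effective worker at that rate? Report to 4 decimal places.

Capital per effective worker breaks even when investment replaces (n + g + δ)·k; here n + g + δ = 0.13.
For Cobb-Douglas, s_gold equals capital's share: s_gold = 0.37.
Setting f'(k) = n+g+δ gives 0.37·k^(0.37−1) = 0.13, hence k_gold = (0.37/0.13)^(1/0.63) ≈ 5.2607.
y_gold = 5.2607^0.37 ≈ 1.8484; c_gold = (1−0.37)·y_gold ≈ 1.1645.

(a) s_gold = 0.3700; (b) c_gold ≈ 1.1645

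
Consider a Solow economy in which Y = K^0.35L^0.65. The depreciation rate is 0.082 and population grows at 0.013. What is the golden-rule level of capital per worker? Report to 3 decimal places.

Break-even investment rate: n + δ = 0.013 + 0.082 = 0.095.
Maximizing c = f(k) − (n+δ)·k gives f'(k) = n+δ, i.e. 0.35·k^(0.35−1) = 0.095, so k_gold = (0.35/0.095)^(1/0.65) ≈ 7.4353.

k_gold ≈ 7.435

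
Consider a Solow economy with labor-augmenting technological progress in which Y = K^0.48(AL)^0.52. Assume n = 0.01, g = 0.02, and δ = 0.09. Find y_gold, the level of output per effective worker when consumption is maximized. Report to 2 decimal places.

y_gold ≈ 3.60

Capital per effective worker breaks even when investment replaces (n + g + δ)·k; here n + g + δ = 0.12.
Setting f'(k) = n+g+δ gives 0.48·k^(0.48−1) = 0.12, hence k_gold = (0.48/0.12)^(1/0.52) ≈ 14.3816.
Output: y_gold = k_gold^0.48 = 14.3816^0.48 ≈ 3.5954.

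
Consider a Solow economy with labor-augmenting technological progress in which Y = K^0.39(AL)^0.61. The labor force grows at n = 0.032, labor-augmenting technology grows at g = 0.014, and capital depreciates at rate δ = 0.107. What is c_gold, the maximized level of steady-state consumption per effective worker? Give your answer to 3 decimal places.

Capital per effective worker breaks even when investment replaces (n + g + δ)·k; here n + g + δ = 0.153.
Maximizing c = f(k) − (n+g+δ)·k gives f'(k) = n+g+δ, i.e. 0.39·k^(0.39−1) = 0.153, so k_gold = (0.39/0.153)^(1/0.61) ≈ 4.6364.
y_gold = 4.6364^0.39 ≈ 1.8189.
c_gold = y_gold − (n+g+δ)·k_gold = 1.8189 − 0.153·4.6364 ≈ 1.1095.

c_gold ≈ 1.110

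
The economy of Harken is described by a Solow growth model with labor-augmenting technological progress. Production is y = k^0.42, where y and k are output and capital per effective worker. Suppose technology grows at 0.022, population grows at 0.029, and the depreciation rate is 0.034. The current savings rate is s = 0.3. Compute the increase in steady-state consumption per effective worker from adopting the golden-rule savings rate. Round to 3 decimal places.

The effective depreciation rate is n + g + δ = 0.029 + 0.022 + 0.034 = 0.085.
Current steady state (s = 0.3): k* = (0.3/0.085)^(1/0.58) ≈ 8.7966, y* = 8.7966^0.42 ≈ 2.4924, c* = (1−0.3)·2.4924 ≈ 1.7447.
Maximizing c = f(k) − (n+g+δ)·k gives f'(k) = n+g+δ, i.e. 0.42·k^(0.42−1) = 0.085, so k_gold = (0.42/0.085)^(1/0.58) ≈ 15.7130.
y_gold = 15.7130^0.42 ≈ 3.1800, c_gold = y_gold − 0.085·k_gold ≈ 1.8444.
Gain: Δc = 1.8444 − 1.7447 ≈ 0.0998.

Δc ≈ 0.100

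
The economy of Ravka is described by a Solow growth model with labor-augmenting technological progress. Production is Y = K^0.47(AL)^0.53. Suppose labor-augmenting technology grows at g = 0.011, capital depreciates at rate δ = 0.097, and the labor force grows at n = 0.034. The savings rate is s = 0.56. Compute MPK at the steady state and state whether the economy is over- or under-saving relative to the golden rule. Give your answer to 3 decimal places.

Capital per effective worker breaks even when investment replaces (n + g + δ)·k; here n + g + δ = 0.142.
Steady-state k*: s·k^0.47 = 0.142·k gives k* = (0.56/0.142)^(1/0.53) ≈ 13.3149.
MPK = 0.47·13.3149^(-0.53) ≈ 0.1192.
MPK < n+g+δ = 0.142, so the economy is dynamically inefficient (over-saving).

over-saving; MPK ≈ 0.119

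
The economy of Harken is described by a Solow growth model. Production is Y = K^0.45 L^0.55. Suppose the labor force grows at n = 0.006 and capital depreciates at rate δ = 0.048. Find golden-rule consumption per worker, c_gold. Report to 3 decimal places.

c_gold ≈ 3.117

n + δ = 0.006 + 0.048 = 0.054.
Setting f'(k) = n+δ gives 0.45·k^(0.45−1) = 0.054, hence k_gold = (0.45/0.054)^(1/0.55) ≈ 47.2298.
y_gold = 47.2298^0.45 ≈ 5.6676.
c_gold = y_gold − (n+δ)·k_gold = 5.6676 − 0.054·47.2298 ≈ 3.1172.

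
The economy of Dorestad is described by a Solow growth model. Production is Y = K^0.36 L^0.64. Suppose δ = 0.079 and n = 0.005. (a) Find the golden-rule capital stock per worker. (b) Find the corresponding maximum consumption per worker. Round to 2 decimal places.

Break-even investment rate: n + δ = 0.005 + 0.079 = 0.084.
Golden rule sets MPK = n+δ: 0.36·k^(0.36−1) = 0.084, so k_gold = (0.36/0.084)^(1/0.64) ≈ 9.7171.
y_gold = 9.7171^0.36 ≈ 2.2673; c_gold = y_gold − 0.084·k_gold ≈ 1.4511.

(a) k_gold ≈ 9.72; (b) c_gold ≈ 1.45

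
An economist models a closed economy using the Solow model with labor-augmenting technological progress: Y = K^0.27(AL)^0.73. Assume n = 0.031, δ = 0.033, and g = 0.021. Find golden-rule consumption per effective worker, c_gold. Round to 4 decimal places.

c_gold ≈ 1.1194

The effective depreciation rate is n + g + δ = 0.031 + 0.021 + 0.033 = 0.085.
At the golden rule the marginal product of capital equals n+g+δ: 0.27·k^(0.27−1) = 0.085. Solving, k_gold = (0.27/0.085)^(1/0.73) ≈ 4.8707.
y_gold = 4.8707^0.27 ≈ 1.5334.
c_gold = y_gold − (n+g+δ)·k_gold = 1.5334 − 0.085·4.8707 ≈ 1.1194.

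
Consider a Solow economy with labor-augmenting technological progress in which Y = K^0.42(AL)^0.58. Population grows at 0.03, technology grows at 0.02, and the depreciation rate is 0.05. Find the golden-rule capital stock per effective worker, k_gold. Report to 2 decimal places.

k_gold ≈ 11.87

Capital per effective worker breaks even when investment replaces (n + g + δ)·k; here n + g + δ = 0.1.
At the golden rule the marginal product of capital equals n+g+δ: 0.42·k^(0.42−1) = 0.1. Solving, k_gold = (0.42/0.1)^(1/0.58) ≈ 11.8732.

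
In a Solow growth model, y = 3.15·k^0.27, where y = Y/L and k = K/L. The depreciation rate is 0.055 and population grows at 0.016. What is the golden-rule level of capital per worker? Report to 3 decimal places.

k_gold ≈ 30.011

The effective depreciation rate is n + δ = 0.016 + 0.055 = 0.071.
Maximizing c = f(k) − (n+δ)·k gives f'(k) = n+δ, i.e. 0.27·3.15·k^(0.27−1) = 0.071, so k_gold = (0.27·3.15/0.071)^(1/0.73) ≈ 30.0111.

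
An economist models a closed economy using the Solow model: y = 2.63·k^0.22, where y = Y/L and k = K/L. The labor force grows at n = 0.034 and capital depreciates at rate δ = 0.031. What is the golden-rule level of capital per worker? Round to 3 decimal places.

Capital per worker breaks even when investment replaces (n + δ)·k; here n + δ = 0.065.
Maximizing c = f(k) − (n+δ)·k gives f'(k) = n+δ, i.e. 0.22·2.63·k^(0.22−1) = 0.065, so k_gold = (0.22·2.63/0.065)^(1/0.78) ≈ 16.4916.

k_gold ≈ 16.492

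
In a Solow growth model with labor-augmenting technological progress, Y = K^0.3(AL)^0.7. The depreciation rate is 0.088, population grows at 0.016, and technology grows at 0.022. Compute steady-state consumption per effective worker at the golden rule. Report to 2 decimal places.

c_gold ≈ 1.02

n + g + δ = 0.016 + 0.022 + 0.088 = 0.126.
Golden rule sets MPK = n+g+δ: 0.3·k^(0.3−1) = 0.126, so k_gold = (0.3/0.126)^(1/0.7) ≈ 3.4531.
y_gold = 3.4531^0.3 ≈ 1.4503.
c_gold = y_gold − (n+g+δ)·k_gold = 1.4503 − 0.126·3.4531 ≈ 1.0152.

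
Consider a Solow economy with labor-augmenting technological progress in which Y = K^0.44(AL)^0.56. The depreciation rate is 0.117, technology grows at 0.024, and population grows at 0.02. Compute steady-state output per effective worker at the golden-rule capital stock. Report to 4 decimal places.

y_gold ≈ 2.2033

The effective depreciation rate is n + g + δ = 0.02 + 0.024 + 0.117 = 0.161.
Maximizing c = f(k) − (n+g+δ)·k gives f'(k) = n+g+δ, i.e. 0.44·k^(0.44−1) = 0.161, so k_gold = (0.44/0.161)^(1/0.56) ≈ 6.0213.
Output: y_gold = k_gold^0.44 = 6.0213^0.44 ≈ 2.2033.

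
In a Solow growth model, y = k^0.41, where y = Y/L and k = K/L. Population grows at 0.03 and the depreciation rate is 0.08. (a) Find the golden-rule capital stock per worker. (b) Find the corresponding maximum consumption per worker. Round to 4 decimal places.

(a) k_gold ≈ 9.2995; (b) c_gold ≈ 1.4720

Break-even investment rate: n + δ = 0.03 + 0.08 = 0.11.
Maximizing c = f(k) − (n+δ)·k gives f'(k) = n+δ, i.e. 0.41·k^(0.41−1) = 0.11, so k_gold = (0.41/0.11)^(1/0.59) ≈ 9.2995.
y_gold = 9.2995^0.41 ≈ 2.4950; c_gold = y_gold − 0.11·k_gold ≈ 1.4720.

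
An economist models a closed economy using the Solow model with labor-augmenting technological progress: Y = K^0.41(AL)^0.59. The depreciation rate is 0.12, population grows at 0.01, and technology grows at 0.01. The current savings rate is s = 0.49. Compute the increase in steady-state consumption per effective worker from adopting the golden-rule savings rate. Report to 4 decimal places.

Δc ≈ 0.0269

The effective depreciation rate is n + g + δ = 0.01 + 0.01 + 0.12 = 0.14.
Current steady state (s = 0.49): k* = (0.49/0.14)^(1/0.59) ≈ 8.3589, y* = 8.3589^0.41 ≈ 2.3883, c* = (1−0.49)·2.3883 ≈ 1.2180.
Setting f'(k) = n+g+δ gives 0.41·k^(0.41−1) = 0.14, hence k_gold = (0.41/0.14)^(1/0.59) ≈ 6.1793.
y_gold = 6.1793^0.41 ≈ 2.1100, c_gold = y_gold − 0.14·k_gold ≈ 1.2449.
Gain: Δc = 1.2449 − 1.2180 ≈ 0.0269.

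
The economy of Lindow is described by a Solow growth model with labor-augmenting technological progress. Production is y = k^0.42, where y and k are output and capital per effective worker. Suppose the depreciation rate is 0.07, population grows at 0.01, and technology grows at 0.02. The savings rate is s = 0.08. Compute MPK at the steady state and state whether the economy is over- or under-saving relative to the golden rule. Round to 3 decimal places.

under-saving; MPK ≈ 0.525

Break-even investment rate: n + g + δ = 0.01 + 0.02 + 0.07 = 0.1.
Steady-state k*: s·k^0.42 = 0.1·k gives k* = (0.08/0.1)^(1/0.58) ≈ 0.6806.
MPK = 0.42·0.6806^(-0.58) ≈ 0.5250.
MPK > n+g+δ = 0.1, so the economy is dynamically efficient (under-saving).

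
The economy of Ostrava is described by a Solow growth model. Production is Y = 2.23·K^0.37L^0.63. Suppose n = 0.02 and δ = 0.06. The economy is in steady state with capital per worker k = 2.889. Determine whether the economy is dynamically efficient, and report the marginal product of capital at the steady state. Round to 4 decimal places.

dynamically efficient; MPK ≈ 0.4229

Capital per worker breaks even when investment replaces (n + δ)·k; here n + δ = 0.08.
MPK = 0.37·2.23·k^(0.37−1) = 0.37·2.23·2.889^(-0.63) ≈ 0.4229.
MPK > 0.08, so the economy is dynamically efficient (under-saving).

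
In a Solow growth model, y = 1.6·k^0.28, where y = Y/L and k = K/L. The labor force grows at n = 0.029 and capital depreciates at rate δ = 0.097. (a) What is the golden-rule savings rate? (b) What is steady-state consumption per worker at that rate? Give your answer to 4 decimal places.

Break-even investment rate: n + δ = 0.029 + 0.097 = 0.126.
For Cobb-Douglas, s_gold equals capital's share: s_gold = 0.28.
Golden rule sets MPK = n+δ: 0.28·1.6·k^(0.28−1) = 0.126, so k_gold = (0.28·1.6/0.126)^(1/0.72) ≈ 5.8230.
y_gold = 1.6·5.8230^0.28 ≈ 2.6204; c_gold = (1−0.28)·y_gold ≈ 1.8867.

(a) s_gold = 0.2800; (b) c_gold ≈ 1.8867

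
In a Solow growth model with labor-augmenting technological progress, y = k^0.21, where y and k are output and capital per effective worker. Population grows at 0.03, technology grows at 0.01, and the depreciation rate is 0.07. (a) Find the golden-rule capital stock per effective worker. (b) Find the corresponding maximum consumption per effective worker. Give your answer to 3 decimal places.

n + g + δ = 0.03 + 0.01 + 0.07 = 0.11.
Maximizing c = f(k) − (n+g+δ)·k gives f'(k) = n+g+δ, i.e. 0.21·k^(0.21−1) = 0.11, so k_gold = (0.21/0.11)^(1/0.79) ≈ 2.2671.
y_gold = 2.2671^0.21 ≈ 1.1875; c_gold = y_gold − 0.11·k_gold ≈ 0.9382.

(a) k_gold ≈ 2.267; (b) c_gold ≈ 0.938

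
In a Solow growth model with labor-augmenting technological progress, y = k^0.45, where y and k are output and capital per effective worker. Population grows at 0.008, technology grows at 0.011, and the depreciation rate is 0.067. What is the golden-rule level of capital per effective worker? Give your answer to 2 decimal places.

k_gold ≈ 20.27

n + g + δ = 0.008 + 0.011 + 0.067 = 0.086.
At the golden rule the marginal product of capital equals n+g+δ: 0.45·k^(0.45−1) = 0.086. Solving, k_gold = (0.45/0.086)^(1/0.55) ≈ 20.2653.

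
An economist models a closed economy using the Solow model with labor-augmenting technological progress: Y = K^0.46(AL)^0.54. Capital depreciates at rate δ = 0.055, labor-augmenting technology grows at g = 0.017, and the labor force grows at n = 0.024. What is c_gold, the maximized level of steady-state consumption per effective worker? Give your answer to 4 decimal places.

c_gold ≈ 2.0515

The effective depreciation rate is n + g + δ = 0.024 + 0.017 + 0.055 = 0.096.
At the golden rule the marginal product of capital equals n+g+δ: 0.46·k^(0.46−1) = 0.096. Solving, k_gold = (0.46/0.096)^(1/0.54) ≈ 18.2037.
y_gold = 18.2037^0.46 ≈ 3.7990.
c_gold = y_gold − (n+g+δ)·k_gold = 3.7990 − 0.096·18.2037 ≈ 2.0515.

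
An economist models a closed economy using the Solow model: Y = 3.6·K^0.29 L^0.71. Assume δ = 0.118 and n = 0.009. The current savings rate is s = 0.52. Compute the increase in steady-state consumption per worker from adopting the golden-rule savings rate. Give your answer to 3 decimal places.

Δc ≈ 0.857

n + δ = 0.009 + 0.118 = 0.127.
Current steady state (s = 0.52): k* = (0.52·3.6/0.127)^(1/0.71) ≈ 44.2362, y* = 3.6·44.2362^0.29 ≈ 10.8038, c* = (1−0.52)·10.8038 ≈ 5.1858.
Setting f'(k) = n+δ gives 0.29·3.6·k^(0.29−1) = 0.127, hence k_gold = (0.29·3.6/0.127)^(1/0.71) ≈ 19.4351.
y_gold = 3.6·19.4351^0.29 ≈ 8.5112, c_gold = y_gold − 0.127·k_gold ≈ 6.0430.
Gain: Δc = 6.0430 − 5.1858 ≈ 0.8571.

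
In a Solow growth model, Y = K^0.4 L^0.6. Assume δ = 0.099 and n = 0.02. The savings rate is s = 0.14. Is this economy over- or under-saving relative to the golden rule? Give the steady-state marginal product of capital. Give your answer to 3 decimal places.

Capital per worker breaks even when investment replaces (n + δ)·k; here n + δ = 0.119.
Steady-state k*: s·k^0.4 = 0.119·k gives k* = (0.14/0.119)^(1/0.6) ≈ 1.3111.
MPK = 0.4·1.3111^(-0.6) ≈ 0.3400.
MPK > n+δ = 0.119, so the economy is dynamically efficient (under-saving).

under-saving; MPK ≈ 0.340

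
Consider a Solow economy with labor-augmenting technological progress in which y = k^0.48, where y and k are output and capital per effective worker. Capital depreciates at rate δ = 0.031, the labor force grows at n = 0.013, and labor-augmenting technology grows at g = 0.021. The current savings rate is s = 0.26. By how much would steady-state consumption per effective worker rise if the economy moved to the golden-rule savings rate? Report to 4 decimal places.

Δc ≈ 0.6320

Break-even investment rate: n + g + δ = 0.013 + 0.021 + 0.031 = 0.065.
Current steady state (s = 0.26): k* = (0.26/0.065)^(1/0.52) ≈ 14.3816, y* = 14.3816^0.48 ≈ 3.5954, c* = (1−0.26)·3.5954 ≈ 2.6606.
At the golden rule the marginal product of capital equals n+g+δ: 0.48·k^(0.48−1) = 0.065. Solving, k_gold = (0.48/0.065)^(1/0.52) ≈ 46.7586.
y_gold = 46.7586^0.48 ≈ 6.3319, c_gold = y_gold − 0.065·k_gold ≈ 3.2926.
Gain: Δc = 3.2926 − 2.6606 ≈ 0.6320.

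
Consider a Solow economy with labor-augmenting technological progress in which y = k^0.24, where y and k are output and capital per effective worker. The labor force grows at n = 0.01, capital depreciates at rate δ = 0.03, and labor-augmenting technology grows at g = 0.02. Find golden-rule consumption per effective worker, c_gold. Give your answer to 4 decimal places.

Capital per effective worker breaks even when investment replaces (n + g + δ)·k; here n + g + δ = 0.06.
Setting f'(k) = n+g+δ gives 0.24·k^(0.24−1) = 0.06, hence k_gold = (0.24/0.06)^(1/0.76) ≈ 6.1970.
y_gold = 6.1970^0.24 ≈ 1.5493.
c_gold = y_gold − (n+g+δ)·k_gold = 1.5493 − 0.06·6.1970 ≈ 1.1774.

c_gold ≈ 1.1774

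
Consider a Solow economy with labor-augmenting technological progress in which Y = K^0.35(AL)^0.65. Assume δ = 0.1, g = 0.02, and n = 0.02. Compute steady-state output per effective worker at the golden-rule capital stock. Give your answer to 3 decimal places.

y_gold ≈ 1.638

n + g + δ = 0.02 + 0.02 + 0.1 = 0.14.
Setting f'(k) = n+g+δ gives 0.35·k^(0.35−1) = 0.14, hence k_gold = (0.35/0.14)^(1/0.65) ≈ 4.0946.
Output: y_gold = k_gold^0.35 = 4.0946^0.35 ≈ 1.6379.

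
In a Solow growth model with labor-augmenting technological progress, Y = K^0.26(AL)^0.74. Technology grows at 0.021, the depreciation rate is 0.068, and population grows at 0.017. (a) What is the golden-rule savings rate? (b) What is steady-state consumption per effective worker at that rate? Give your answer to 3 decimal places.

n + g + δ = 0.017 + 0.021 + 0.068 = 0.106.
For Cobb-Douglas, s_gold equals capital's share: s_gold = 0.26.
Golden rule sets MPK = n+g+δ: 0.26·k^(0.26−1) = 0.106, so k_gold = (0.26/0.106)^(1/0.74) ≈ 3.3618.
y_gold = 3.3618^0.26 ≈ 1.3706; c_gold = (1−0.26)·y_gold ≈ 1.0142.

(a) s_gold = 0.260; (b) c_gold ≈ 1.014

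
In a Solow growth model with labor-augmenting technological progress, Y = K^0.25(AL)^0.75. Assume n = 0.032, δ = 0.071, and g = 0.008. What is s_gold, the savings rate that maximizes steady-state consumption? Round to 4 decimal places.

Capital per effective worker breaks even when investment replaces (n + g + δ)·k; here n + g + δ = 0.111.
At the golden rule MPK = n+g+δ, and in any Cobb-Douglas steady state s = (n+g+δ)·k/y = MPK·k/y = capital's share 0.25.

s_gold = 0.2500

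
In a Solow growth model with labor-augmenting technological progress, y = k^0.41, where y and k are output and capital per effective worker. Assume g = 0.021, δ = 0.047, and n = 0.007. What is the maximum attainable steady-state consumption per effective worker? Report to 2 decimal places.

c_gold ≈ 1.92

The effective depreciation rate is n + g + δ = 0.007 + 0.021 + 0.047 = 0.075.
At the golden rule the marginal product of capital equals n+g+δ: 0.41·k^(0.41−1) = 0.075. Solving, k_gold = (0.41/0.075)^(1/0.59) ≈ 17.7982.
y_gold = 17.7982^0.41 ≈ 3.2558.
c_gold = y_gold − (n+g+δ)·k_gold = 3.2558 − 0.075·17.7982 ≈ 1.9209.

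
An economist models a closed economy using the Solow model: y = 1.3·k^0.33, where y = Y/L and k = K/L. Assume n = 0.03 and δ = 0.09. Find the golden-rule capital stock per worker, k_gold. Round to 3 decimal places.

n + δ = 0.03 + 0.09 = 0.12.
At the golden rule the marginal product of capital equals n+δ: 0.33·1.3·k^(0.33−1) = 0.12. Solving, k_gold = (0.33·1.3/0.12)^(1/0.67) ≈ 6.6955.

k_gold ≈ 6.696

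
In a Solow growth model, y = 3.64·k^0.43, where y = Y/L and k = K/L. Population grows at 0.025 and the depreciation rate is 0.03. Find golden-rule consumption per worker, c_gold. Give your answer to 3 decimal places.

c_gold ≈ 25.942

The effective depreciation rate is n + δ = 0.025 + 0.03 = 0.055.
Setting f'(k) = n+δ gives 0.43·3.64·k^(0.43−1) = 0.055, hence k_gold = (0.43·3.64/0.055)^(1/0.57) ≈ 355.8284.
y_gold = 3.64·355.8284^0.43 ≈ 45.5129.
c_gold = y_gold − (n+δ)·k_gold = 45.5129 − 0.055·355.8284 ≈ 25.9424.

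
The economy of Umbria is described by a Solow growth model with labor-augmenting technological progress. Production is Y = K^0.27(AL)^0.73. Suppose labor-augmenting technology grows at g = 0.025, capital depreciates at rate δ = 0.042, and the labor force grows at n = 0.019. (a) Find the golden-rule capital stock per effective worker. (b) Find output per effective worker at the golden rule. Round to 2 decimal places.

The effective depreciation rate is n + g + δ = 0.019 + 0.025 + 0.042 = 0.086.
At the golden rule the marginal product of capital equals n+g+δ: 0.27·k^(0.27−1) = 0.086. Solving, k_gold = (0.27/0.086)^(1/0.73) ≈ 4.7933.
y_gold = 4.7933^0.27 ≈ 1.5268.

(a) k_gold ≈ 4.79; (b) y_gold ≈ 1.53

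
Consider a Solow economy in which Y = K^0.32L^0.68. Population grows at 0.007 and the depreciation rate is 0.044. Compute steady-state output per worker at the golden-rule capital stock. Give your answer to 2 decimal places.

The effective depreciation rate is n + δ = 0.007 + 0.044 = 0.051.
Golden rule sets MPK = n+δ: 0.32·k^(0.32−1) = 0.051, so k_gold = (0.32/0.051)^(1/0.68) ≈ 14.8906.
Output: y_gold = k_gold^0.32 = 14.8906^0.32 ≈ 2.3732.

y_gold ≈ 2.37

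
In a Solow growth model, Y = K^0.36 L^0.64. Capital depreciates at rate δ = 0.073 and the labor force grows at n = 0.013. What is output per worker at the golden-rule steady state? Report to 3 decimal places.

y_gold ≈ 2.238

Capital per worker breaks even when investment replaces (n + δ)·k; here n + δ = 0.086.
Golden rule sets MPK = n+δ: 0.36·k^(0.36−1) = 0.086, so k_gold = (0.36/0.086)^(1/0.64) ≈ 9.3663.
Output: y_gold = k_gold^0.36 = 9.3663^0.36 ≈ 2.2375.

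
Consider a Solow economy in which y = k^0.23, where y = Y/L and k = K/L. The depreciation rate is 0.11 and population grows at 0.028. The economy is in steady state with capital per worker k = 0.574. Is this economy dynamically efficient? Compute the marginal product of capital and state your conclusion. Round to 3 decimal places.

Break-even investment rate: n + δ = 0.028 + 0.11 = 0.138.
MPK = 0.23·k^(0.23−1) = 0.23·0.574^(-0.77) ≈ 0.3527.
MPK > 0.138, so the economy is dynamically efficient (under-saving).

dynamically efficient; MPK ≈ 0.353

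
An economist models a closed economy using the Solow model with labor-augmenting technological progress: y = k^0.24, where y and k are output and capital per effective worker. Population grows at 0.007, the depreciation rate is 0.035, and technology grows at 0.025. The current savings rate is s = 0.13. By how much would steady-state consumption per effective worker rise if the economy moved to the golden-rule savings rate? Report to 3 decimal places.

Break-even investment rate: n + g + δ = 0.007 + 0.025 + 0.035 = 0.067.
Current steady state (s = 0.13): k* = (0.13/0.067)^(1/0.76) ≈ 2.3921, y* = 2.3921^0.24 ≈ 1.2328, c* = (1−0.13)·1.2328 ≈ 1.0726.
Maximizing c = f(k) − (n+g+δ)·k gives f'(k) = n+g+δ, i.e. 0.24·k^(0.24−1) = 0.067, so k_gold = (0.24/0.067)^(1/0.76) ≈ 5.3595.
y_gold = 5.3595^0.24 ≈ 1.4962, c_gold = y_gold − 0.067·k_gold ≈ 1.1371.
Gain: Δc = 1.1371 − 1.0726 ≈ 0.0645.

Δc ≈ 0.065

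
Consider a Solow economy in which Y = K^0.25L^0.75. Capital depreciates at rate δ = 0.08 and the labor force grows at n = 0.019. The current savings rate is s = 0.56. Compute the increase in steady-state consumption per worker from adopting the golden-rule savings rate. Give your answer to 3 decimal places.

Δc ≈ 0.237

The effective depreciation rate is n + δ = 0.019 + 0.08 = 0.099.
Current steady state (s = 0.56): k* = (0.56/0.099)^(1/0.75) ≈ 10.0787, y* = 10.0787^0.25 ≈ 1.7818, c* = (1−0.56)·1.7818 ≈ 0.7840.
At the golden rule the marginal product of capital equals n+δ: 0.25·k^(0.25−1) = 0.099. Solving, k_gold = (0.25/0.099)^(1/0.75) ≈ 3.4388.
y_gold = 3.4388^0.25 ≈ 1.3618, c_gold = y_gold − 0.099·k_gold ≈ 1.0213.
Gain: Δc = 1.0213 − 0.7840 ≈ 0.2373.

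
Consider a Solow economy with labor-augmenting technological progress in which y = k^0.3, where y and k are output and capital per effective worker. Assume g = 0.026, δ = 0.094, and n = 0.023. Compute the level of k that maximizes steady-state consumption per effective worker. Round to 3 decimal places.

k_gold ≈ 2.882

Capital per effective worker breaks even when investment replaces (n + g + δ)·k; here n + g + δ = 0.143.
Golden rule sets MPK = n+g+δ: 0.3·k^(0.3−1) = 0.143, so k_gold = (0.3/0.143)^(1/0.7) ≈ 2.8820.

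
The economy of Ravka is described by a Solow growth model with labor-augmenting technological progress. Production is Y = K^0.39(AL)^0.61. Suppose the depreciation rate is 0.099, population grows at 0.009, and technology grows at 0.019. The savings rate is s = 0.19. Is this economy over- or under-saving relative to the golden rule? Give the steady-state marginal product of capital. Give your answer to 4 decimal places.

The effective depreciation rate is n + g + δ = 0.009 + 0.019 + 0.099 = 0.127.
Steady-state k*: s·k^0.39 = 0.127·k gives k* = (0.19/0.127)^(1/0.61) ≈ 1.9355.
MPK = 0.39·1.9355^(-0.61) ≈ 0.2607.
MPK > n+g+δ = 0.127, so the economy is dynamically efficient (under-saving).

under-saving; MPK ≈ 0.2607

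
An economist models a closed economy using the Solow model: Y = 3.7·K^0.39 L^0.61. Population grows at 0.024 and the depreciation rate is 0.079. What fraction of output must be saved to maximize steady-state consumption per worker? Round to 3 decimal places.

s_gold = 0.390

The effective depreciation rate is n + δ = 0.024 + 0.079 = 0.103.
At the golden rule MPK = n+δ, and in any Cobb-Douglas steady state s = (n+δ)·k/y = MPK·k/y = capital's share 0.39.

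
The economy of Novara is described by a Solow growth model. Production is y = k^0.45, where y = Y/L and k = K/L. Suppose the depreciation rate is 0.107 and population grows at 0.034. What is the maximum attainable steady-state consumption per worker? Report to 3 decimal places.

c_gold ≈ 1.421

Capital per worker breaks even when investment replaces (n + δ)·k; here n + δ = 0.141.
At the golden rule the marginal product of capital equals n+δ: 0.45·k^(0.45−1) = 0.141. Solving, k_gold = (0.45/0.141)^(1/0.55) ≈ 8.2481.
y_gold = 8.2481^0.45 ≈ 2.5844.
c_gold = y_gold − (n+δ)·k_gold = 2.5844 − 0.141·8.2481 ≈ 1.4214.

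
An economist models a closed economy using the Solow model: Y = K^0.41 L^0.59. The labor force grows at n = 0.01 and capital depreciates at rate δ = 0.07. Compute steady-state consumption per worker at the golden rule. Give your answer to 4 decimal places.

Break-even investment rate: n + δ = 0.01 + 0.07 = 0.08.
At the golden rule the marginal product of capital equals n+δ: 0.41·k^(0.41−1) = 0.08. Solving, k_gold = (0.41/0.08)^(1/0.59) ≈ 15.9541.
y_gold = 15.9541^0.41 ≈ 3.1130.
c_gold = y_gold − (n+δ)·k_gold = 3.1130 − 0.08·15.9541 ≈ 1.8367.

c_gold ≈ 1.8367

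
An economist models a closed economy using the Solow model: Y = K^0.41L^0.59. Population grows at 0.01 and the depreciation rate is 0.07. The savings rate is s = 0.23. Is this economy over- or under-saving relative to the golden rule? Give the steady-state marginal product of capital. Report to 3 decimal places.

under-saving; MPK ≈ 0.143

Capital per worker breaks even when investment replaces (n + δ)·k; here n + δ = 0.08.
Steady-state k*: s·k^0.41 = 0.08·k gives k* = (0.23/0.08)^(1/0.59) ≈ 5.9890.
MPK = 0.41·5.9890^(-0.59) ≈ 0.1426.
MPK > n+δ = 0.08, so the economy is dynamically efficient (under-saving).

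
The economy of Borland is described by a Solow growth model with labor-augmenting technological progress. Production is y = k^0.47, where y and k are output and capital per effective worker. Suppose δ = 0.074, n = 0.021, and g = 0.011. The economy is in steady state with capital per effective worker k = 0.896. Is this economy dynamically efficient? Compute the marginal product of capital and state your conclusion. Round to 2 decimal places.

dynamically efficient; MPK ≈ 0.50

The effective depreciation rate is n + g + δ = 0.021 + 0.011 + 0.074 = 0.106.
MPK = 0.47·k^(0.47−1) = 0.47·0.896^(-0.53) ≈ 0.4982.
MPK > 0.106, so the economy is dynamically efficient (under-saving).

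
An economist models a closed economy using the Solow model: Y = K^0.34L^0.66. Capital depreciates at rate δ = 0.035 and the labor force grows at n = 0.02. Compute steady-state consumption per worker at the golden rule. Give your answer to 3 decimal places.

c_gold ≈ 1.687

n + δ = 0.02 + 0.035 = 0.055.
Maximizing c = f(k) − (n+δ)·k gives f'(k) = n+δ, i.e. 0.34·k^(0.34−1) = 0.055, so k_gold = (0.34/0.055)^(1/0.66) ≈ 15.8001.
y_gold = 15.8001^0.34 ≈ 2.5559.
c_gold = y_gold − (n+δ)·k_gold = 2.5559 − 0.055·15.8001 ≈ 1.6869.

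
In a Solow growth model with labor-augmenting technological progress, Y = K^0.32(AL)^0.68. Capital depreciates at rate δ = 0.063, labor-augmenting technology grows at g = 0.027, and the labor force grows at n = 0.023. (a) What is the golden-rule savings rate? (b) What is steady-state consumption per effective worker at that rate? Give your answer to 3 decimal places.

(a) s_gold = 0.320; (b) c_gold ≈ 1.110

Break-even investment rate: n + g + δ = 0.023 + 0.027 + 0.063 = 0.113.
For Cobb-Douglas, s_gold equals capital's share: s_gold = 0.32.
Golden rule sets MPK = n+g+δ: 0.32·k^(0.32−1) = 0.113, so k_gold = (0.32/0.113)^(1/0.68) ≈ 4.6218.
y_gold = 4.6218^0.32 ≈ 1.6321; c_gold = (1−0.32)·y_gold ≈ 1.1098.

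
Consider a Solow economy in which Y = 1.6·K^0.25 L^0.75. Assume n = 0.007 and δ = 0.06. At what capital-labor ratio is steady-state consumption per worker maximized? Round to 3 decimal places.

The effective depreciation rate is n + δ = 0.007 + 0.06 = 0.067.
Setting f'(k) = n+δ gives 0.25·1.6·k^(0.25−1) = 0.067, hence k_gold = (0.25·1.6/0.067)^(1/0.75) ≈ 10.8305.

k_gold ≈ 10.830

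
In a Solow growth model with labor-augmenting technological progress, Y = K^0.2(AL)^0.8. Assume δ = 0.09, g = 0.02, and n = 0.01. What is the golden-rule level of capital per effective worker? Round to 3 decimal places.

Capital per effective worker breaks even when investment replaces (n + g + δ)·k; here n + g + δ = 0.12.
Setting f'(k) = n+g+δ gives 0.2·k^(0.2−1) = 0.12, hence k_gold = (0.2/0.12)^(1/0.8) ≈ 1.8937.

k_gold ≈ 1.894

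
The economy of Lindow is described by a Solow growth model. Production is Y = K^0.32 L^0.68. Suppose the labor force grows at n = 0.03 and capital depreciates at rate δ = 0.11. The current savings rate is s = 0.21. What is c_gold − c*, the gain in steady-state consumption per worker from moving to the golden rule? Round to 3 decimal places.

The effective depreciation rate is n + δ = 0.03 + 0.11 = 0.14.
Current steady state (s = 0.21): k* = (0.21/0.14)^(1/0.68) ≈ 1.8153, y* = 1.8153^0.32 ≈ 1.2102, c* = (1−0.21)·1.2102 ≈ 0.9561.
Setting f'(k) = n+δ gives 0.32·k^(0.32−1) = 0.14, hence k_gold = (0.32/0.14)^(1/0.68) ≈ 3.3727.
y_gold = 3.3727^0.32 ≈ 1.4755, c_gold = y_gold − 0.14·k_gold ≈ 1.0034.
Gain: Δc = 1.0034 − 0.9561 ≈ 0.0473.

Δc ≈ 0.047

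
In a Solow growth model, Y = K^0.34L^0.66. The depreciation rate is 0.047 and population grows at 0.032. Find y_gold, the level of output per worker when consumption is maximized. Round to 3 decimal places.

y_gold ≈ 2.121

The effective depreciation rate is n + δ = 0.032 + 0.047 = 0.079.
Maximizing c = f(k) − (n+δ)·k gives f'(k) = n+δ, i.e. 0.34·k^(0.34−1) = 0.079, so k_gold = (0.34/0.079)^(1/0.66) ≈ 9.1281.
Output: y_gold = k_gold^0.34 = 9.1281^0.34 ≈ 2.1209.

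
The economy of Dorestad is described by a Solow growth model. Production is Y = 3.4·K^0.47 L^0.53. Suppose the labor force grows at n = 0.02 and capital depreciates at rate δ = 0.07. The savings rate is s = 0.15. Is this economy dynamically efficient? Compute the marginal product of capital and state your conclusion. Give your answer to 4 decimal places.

n + δ = 0.02 + 0.07 = 0.09.
Steady-state k*: s·A·k^0.47 = 0.09·k gives k* = (0.15·3.4/0.09)^(1/0.53) ≈ 26.3860.
MPK = 0.47·3.4·26.3860^(-0.53) ≈ 0.2820.
MPK > n+δ = 0.09, so the economy is dynamically efficient (under-saving).

dynamically efficient; MPK ≈ 0.2820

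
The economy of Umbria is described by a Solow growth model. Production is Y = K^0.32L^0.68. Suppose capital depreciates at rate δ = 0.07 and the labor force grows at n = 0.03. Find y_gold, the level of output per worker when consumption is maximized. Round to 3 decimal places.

The effective depreciation rate is n + δ = 0.03 + 0.07 = 0.1.
Maximizing c = f(k) − (n+δ)·k gives f'(k) = n+δ, i.e. 0.32·k^(0.32−1) = 0.1, so k_gold = (0.32/0.1)^(1/0.68) ≈ 5.5318.
Output: y_gold = k_gold^0.32 = 5.5318^0.32 ≈ 1.7287.

y_gold ≈ 1.729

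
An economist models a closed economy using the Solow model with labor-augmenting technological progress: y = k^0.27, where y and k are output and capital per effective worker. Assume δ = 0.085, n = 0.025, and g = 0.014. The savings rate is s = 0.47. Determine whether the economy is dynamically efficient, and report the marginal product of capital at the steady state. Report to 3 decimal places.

dynamically inefficient; MPK ≈ 0.071

The effective depreciation rate is n + g + δ = 0.025 + 0.014 + 0.085 = 0.124.
Steady-state k*: s·k^0.27 = 0.124·k gives k* = (0.47/0.124)^(1/0.73) ≈ 6.2045.
MPK = 0.27·6.2045^(-0.73) ≈ 0.0712.
MPK < n+g+δ = 0.124, so the economy is dynamically inefficient (over-saving).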